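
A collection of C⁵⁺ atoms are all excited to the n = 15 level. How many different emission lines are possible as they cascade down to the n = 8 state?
28

The electron can occupy levels n = 8, 9, ..., 15 during de-excitation — that is m = 15 - 8 + 1 = 8 distinct levels.

The number of distinct spectral lines equals the number of ways to choose 2 of these m levels (each pair gives one possible emission transition):

Number of lines = m(m-1)/2 = 8×7/2 = 28

These correspond to all possible transitions between the 8 levels:
15 → 14, 15 → 13, 15 → 12, 15 → 11, 15 → 10, 15 → 9, 15 → 8, 14 → 13...

Each transition produces a photon with a unique energy (and thus wavelength). This count does not depend on Z.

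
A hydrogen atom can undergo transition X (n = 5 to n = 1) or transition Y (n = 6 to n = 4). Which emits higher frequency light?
5 → 1

Calculate the energy for each transition:

Transition 5 → 1:
ΔE₁ = |E_1 - E_5| = |-13.6057/1² - (-13.6057/5²)|
ΔE₁ = |-13.605700000 - (-0.544228000)| = 13.061472 eV

Transition 6 → 4:
ΔE₂ = |E_4 - E_6| = |-13.6057/4² - (-13.6057/6²)|
ΔE₂ = |-0.850356250 - (-0.377936111)| = 0.472420 eV

Since 13.061472 eV > 0.472420 eV, the transition 5 → 1 emits the more energetic photon.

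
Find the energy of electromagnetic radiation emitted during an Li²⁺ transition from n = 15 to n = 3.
13.06147 eV

The energy levels are E_n = -13.6057 Z² eV / n².

Energy at n = 15: E_15 = -13.6057 × 3² / 15² = -0.54422800 eV
Energy at n = 3: E_3 = -13.6057 × 3² / 3² = -13.60570000 eV

For emission (electron falling to lower state), the photon energy is:
E_photon = E_15 - E_3 = |-0.54422800 - (-13.60570000)|
E_photon = 13.06147 eV

This energy is carried away by the emitted photon.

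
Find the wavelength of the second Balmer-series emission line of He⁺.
121.50 nm

The lines of a series are numbered from the longest wavelength (smallest ΔE) outward; the second line is the transition from n = n_f + 2 to n_f.
The Balmer series has all transitions ending at n_f = 2.

For He⁺ (Z = 2), the second line (β-line) is the jump from n = 4 to n = 2:
E_4 = -13.6057 × 2² / 4² = -3.40143 eV
E_2 = -13.6057 × 2² / 2² = -13.60570 eV
ΔE = E_4 - E_2 = 10.20427 eV

λ = hc/E = 1239.84 eV·nm / 10.20427 eV
λ = 121.50 nm

This is the β-line of the Balmer series in He⁺.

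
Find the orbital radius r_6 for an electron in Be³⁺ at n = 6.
0.47626 nm (or 4.76260 Å)

The Bohr radius formula is:
r_n = n² a₀ / Z

where a₀ = 0.05291772 nm is the Bohr radius.

For Be³⁺ (Z = 4) at n = 6:
r_6 = 6² × 0.05291772 nm / 4
r_6 = 36 × 0.05291772 nm / 4
r_6 = 1.905038 nm / 4
r_6 = 0.47626 nm

The electron orbits at approximately 0.47626 nm from the nucleus.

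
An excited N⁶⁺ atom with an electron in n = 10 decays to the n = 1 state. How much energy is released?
660.01 eV

The energy levels are E_n = -13.6057 Z² eV / n².

Energy at n = 10: E_10 = -13.6057 × 7² / 10² = -6.66679 eV
Energy at n = 1: E_1 = -13.6057 × 7² / 1² = -666.67930 eV

For emission (electron falling to lower state), the photon energy is:
E_photon = E_10 - E_1 = |-6.66679 - (-666.67930)|
E_photon = 660.01 eV

This energy is carried away by the emitted photon.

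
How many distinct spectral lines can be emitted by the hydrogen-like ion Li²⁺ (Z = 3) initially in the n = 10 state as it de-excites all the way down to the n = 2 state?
36

The electron can occupy levels n = 2, 3, ..., 10 during de-excitation — that is m = 10 - 2 + 1 = 9 distinct levels.

The number of distinct spectral lines equals the number of ways to choose 2 of these m levels (each pair gives one possible emission transition):

Number of lines = m(m-1)/2 = 9×8/2 = 36

These correspond to all possible transitions between the 9 levels:
10 → 9, 10 → 8, 10 → 7, 10 → 6, 10 → 5, 10 → 4, 10 → 3, 10 → 2...

Each transition produces a photon with a unique energy (and thus wavelength). This count does not depend on Z.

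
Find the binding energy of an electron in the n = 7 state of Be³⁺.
4.442678 eV

The ionization energy is the energy needed to remove the electron completely (n → ∞).

For a hydrogen-like ion with Z = 4, E_n = -13.6057 Z² / n² eV.

At n = 7: E_7 = -13.6057 × 4² / 7² = -4.442677551 eV
At n = ∞: E_∞ = 0 eV

Ionization energy = E_∞ - E_7 = 0 - (-4.442677551) = 4.442677551 eV
Ionization energy ≈ 4.442678 eV

This is also called the binding energy of the electron in state n = 7.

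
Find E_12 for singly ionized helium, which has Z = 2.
-0.378 eV

For hydrogen-like ions, the energy levels scale with Z²:
E_n = -13.6057 Z² / n² eV

For He⁺ (Z = 2) at n = 12:
E_12 = -13.6057 × 2² / 12²
E_12 = -13.6057 × 4 / 144
E_12 = -54.4228 / 144
E_12 = -0.378 eV

The energy is 4 times more negative than hydrogen at the same n due to the stronger nuclear charge.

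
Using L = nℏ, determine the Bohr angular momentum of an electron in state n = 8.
8.44e-34 J·s (or 8ℏ)

In the Bohr model, angular momentum is quantized:
L = nℏ

where ℏ = h/(2π) = 1.0546e-34 J·s

For n = 8:
L = 8 × 1.0546e-34 J·s
L = 8.44e-34 J·s

This can also be written as L = 8ℏ.
The angular momentum is an integer multiple of the reduced Planck constant.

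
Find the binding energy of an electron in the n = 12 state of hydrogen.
0.09448 eV

The ionization energy is the energy needed to remove the electron completely (n → ∞).

For hydrogen, E_n = -13.6057 eV / n².

At n = 12: E_12 = -13.6057 / 12² = -0.09448403 eV
At n = ∞: E_∞ = 0 eV

Ionization energy = E_∞ - E_12 = 0 - (-0.09448403) = 0.09448403 eV
Ionization energy ≈ 0.09448 eV

This is also called the binding energy of the electron in state n = 12.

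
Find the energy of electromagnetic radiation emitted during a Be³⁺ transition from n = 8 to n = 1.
214.29 eV

The energy levels are E_n = -13.6057 Z² eV / n².

Energy at n = 8: E_8 = -13.6057 × 4² / 8² = -3.40143 eV
Energy at n = 1: E_1 = -13.6057 × 4² / 1² = -217.69120 eV

For emission (electron falling to lower state), the photon energy is:
E_photon = E_8 - E_1 = |-3.40143 - (-217.69120)|
E_photon = 214.29 eV

This energy is carried away by the emitted photon.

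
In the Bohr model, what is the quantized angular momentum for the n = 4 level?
4.2183e-34 J·s (or 4ℏ)

In the Bohr model, angular momentum is quantized:
L = nℏ

where ℏ = h/(2π) = 1.054572e-34 J·s

For n = 4:
L = 4 × 1.054572e-34 J·s
L = 4.2183e-34 J·s

This can also be written as L = 4ℏ.
The angular momentum is an integer multiple of the reduced Planck constant.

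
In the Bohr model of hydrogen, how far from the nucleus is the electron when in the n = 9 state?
4.2863 nm (or 42.8633 Å)

The Bohr radius formula is:
r_n = n² a₀ / Z

where a₀ = 0.0529177 nm is the Bohr radius.

For H (Z = 1) at n = 9:
r_9 = 9² × 0.0529177 nm / 1
r_9 = 81 × 0.0529177 nm / 1
r_9 = 4.28633 nm / 1
r_9 = 4.2863 nm

The electron orbits at approximately 4.2863 nm from the nucleus.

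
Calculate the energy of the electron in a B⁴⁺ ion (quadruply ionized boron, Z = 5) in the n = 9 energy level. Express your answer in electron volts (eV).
-4.199 eV

The energy levels of a hydrogen-like atom are given by:
E_n = -13.6057 Z² / n² eV  (with Z = 5 for B⁴⁺)

For n = 9:
E_9 = -13.6057 × 5² / 9²
E_9 = -13.6057 × 25 / 81
E_9 = -4.199 eV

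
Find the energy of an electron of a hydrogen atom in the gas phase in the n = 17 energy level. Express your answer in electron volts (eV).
-0.047 eV

The energy levels of a hydrogen-like atom are given by:
E_n = -13.6057 eV / n²

For n = 17:
E_17 = -13.6057 eV / 17²
E_17 = -13.6057 eV / 289
E_17 = -0.047 eV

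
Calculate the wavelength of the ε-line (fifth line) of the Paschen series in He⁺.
238.59 nm

The lines of a series are numbered from the longest wavelength (smallest ΔE) outward; the fifth line is the transition from n = n_f + 5 to n_f.
The Paschen series has all transitions ending at n_f = 3.

For He⁺ (Z = 2), the fifth line (ε-line) is the jump from n = 8 to n = 3:
E_8 = -13.6057 × 2² / 8² = -0.850356 eV
E_3 = -13.6057 × 2² / 3² = -6.046978 eV
ΔE = E_8 - E_3 = 5.196622 eV

λ = hc/E = 1239.84 eV·nm / 5.196622 eV
λ = 238.59 nm

This is the ε-line of the Paschen series in He⁺.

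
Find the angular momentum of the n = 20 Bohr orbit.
2.1091e-33 J·s (or 20ℏ)

In the Bohr model, angular momentum is quantized:
L = nℏ

where ℏ = h/(2π) = 1.054572e-34 J·s

For n = 20:
L = 20 × 1.054572e-34 J·s
L = 2.1091e-33 J·s

This can also be written as L = 20ℏ.
The angular momentum is an integer multiple of the reduced Planck constant.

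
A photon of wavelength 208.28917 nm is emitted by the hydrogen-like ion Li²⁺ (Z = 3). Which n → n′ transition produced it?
n = 4 → n = 3

First, find the photon energy from the wavelength (hc = 1239.84 eV·nm):
E = hc/λ = 1239.84 eV·nm / 208.28917 nm = 5.9524938 eV

The energy levels of Li²⁺ satisfy E_n = -13.6057 × 3² / n² eV, so an emission n_i → n_f releases
ΔE = 13.6057 × 3² × (1/n_f² − 1/n_i²) eV.

Setting ΔE equal to the photon energy:
1/n_f² − 1/n_i² = 5.9524938 / (13.6057 × 3²) = 0.048611112

Since 1/n_i² must be positive, we need 1/n_f² > 0.048611112, i.e. n_f ≤ 4. For each allowed n_f, solve n_i = (1/n_f² − 0.048611112)^(−1/2) and check whether it is a whole number:
  n_f = 1: 1/n_i² = 1.000000000 − 0.048611112 = 0.951388888 → n_i = 1.025  (not an integer) ✗
  n_f = 2: 1/n_i² = 0.250000000 − 0.048611112 = 0.201388888 → n_i = 2.228  (not an integer) ✗
  n_f = 3: 1/n_i² = 0.111111111 − 0.048611112 = 0.062499999 → n_i = 4.000  → integer, n_i = 4 ✓
  n_f = 4: 1/n_i² = 0.062500000 − 0.048611112 = 0.013888888 → n_i = 8.485  (not an integer) ✗

Only n_f = 3 gives an integer upper level, n_i = 4.

The transition is from n = 4 to n = 3 (emission).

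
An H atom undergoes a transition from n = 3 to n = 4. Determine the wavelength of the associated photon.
1874.6026 nm

First, find the transition energy using E_n = -13.6057 / n² eV:
E_3 = -13.6057 / 3² = -1.5117444444 eV
E_4 = -13.6057 / 4² = -0.8503562500 eV

Photon energy: |ΔE| = |E_4 - E_3| = 0.6613881944 eV

Convert to wavelength using E = hc/λ with hc = 1239.84 eV·nm:
λ = hc/E = 1239.84 eV·nm / 0.6613881944 eV
λ = 1874.6026 nm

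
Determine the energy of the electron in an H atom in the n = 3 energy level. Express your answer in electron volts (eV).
-1.512 eV

The energy levels of a hydrogen-like atom are given by:
E_n = -13.6057 eV / n²

For n = 3:
E_3 = -13.6057 eV / 3²
E_3 = -13.6057 eV / 9
E_3 = -1.512 eV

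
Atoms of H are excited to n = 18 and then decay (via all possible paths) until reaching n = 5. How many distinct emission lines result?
91

The electron can occupy levels n = 5, 6, ..., 18 during de-excitation — that is m = 18 - 5 + 1 = 14 distinct levels.

The number of distinct spectral lines equals the number of ways to choose 2 of these m levels (each pair gives one possible emission transition):

Number of lines = m(m-1)/2 = 14×13/2 = 91

These correspond to all possible transitions between the 14 levels:
18 → 17, 18 → 16, 18 → 15, 18 → 14, 18 → 13, 18 → 12, 18 → 11, 18 → 10...

Each transition produces a photon with a unique energy (and thus wavelength). This count does not depend on Z.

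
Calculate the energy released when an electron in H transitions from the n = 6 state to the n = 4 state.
0.47 eV

The energy levels are E_n = -13.6057 eV / n².

Energy at n = 6: E_6 = -13.6057 / 6² = -0.37794 eV
Energy at n = 4: E_4 = -13.6057 / 4² = -0.85036 eV

For emission (electron falling to lower state), the photon energy is:
E_photon = E_6 - E_4 = |-0.37794 - (-0.85036)|
E_photon = 0.47 eV

This energy is carried away by the emitted photon.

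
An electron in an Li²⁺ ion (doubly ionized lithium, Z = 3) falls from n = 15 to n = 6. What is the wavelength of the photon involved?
433.93578 nm

First, find the transition energy using E_n = -13.6057 Z² / n² eV:
E_15 = -13.6057 × 3² / 15² = -0.544228000 eV
E_6 = -13.6057 × 3² / 6² = -3.401425000 eV

Photon energy: |ΔE| = |E_6 - E_15| = 2.857197000 eV

Convert to wavelength using E = hc/λ with hc = 1239.84 eV·nm:
λ = hc/E = 1239.84 eV·nm / 2.857197000 eV
λ = 433.93578 nm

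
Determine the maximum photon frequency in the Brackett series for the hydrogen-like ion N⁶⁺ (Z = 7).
1.01e+16 Hz

The series limit corresponds to the transition from n = ∞ to n = 4.
This is the highest energy (shortest wavelength) transition in the Brackett series.

E_∞ = 0 eV
E_4 = -13.6057 × 7² / 4² = -41.6674563 eV

Energy at series limit:
ΔE = E_∞ - E_4 = 0 - (-41.6674563) = 41.6674563 eV
E = 41.6674563 eV × (1.602177 × 10⁻¹⁹ J/eV) = 6.6759e-18 J
f = E/h = 6.6759e-18 J / (6.62607 × 10⁻³⁴ J·s) = 1.01e+16 Hz

This energy equals the ionization energy from the n = 4 state of N⁶⁺.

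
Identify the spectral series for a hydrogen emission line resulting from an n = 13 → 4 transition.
Brackett series

The spectral series in hydrogen are named based on the final (lower) energy level:
- Lyman series: n_final = 1 (ultraviolet)
- Balmer series: n_final = 2 (visible/near-UV)
- Paschen series: n_final = 3 (infrared)
- Brackett series: n_final = 4 (infrared)
- Pfund series: n_final = 5 (far infrared)

Since this transition ends at n = 4, it belongs to the Brackett series.

For reference, this 13 → 4 line has photon energy
ΔE = 13.6057 eV × (1/4² - 1/13²) = 0.76984915 eV,
corresponding to wavelength λ = hc/ΔE = 1239.84 eV·nm / 0.76984915 eV = 1610.50 nm in the infrared region.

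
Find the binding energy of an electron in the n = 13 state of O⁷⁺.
5.15 eV

The ionization energy is the energy needed to remove the electron completely (n → ∞).

For a hydrogen-like ion with Z = 8, E_n = -13.6057 Z² / n² eV.

At n = 13: E_13 = -13.6057 × 8² / 13² = -5.15245 eV
At n = ∞: E_∞ = 0 eV

Ionization energy = E_∞ - E_13 = 0 - (-5.15245) = 5.15245 eV
Ionization energy ≈ 5.15 eV

This is also called the binding energy of the electron in state n = 13.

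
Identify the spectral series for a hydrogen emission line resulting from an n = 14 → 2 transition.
Balmer series

The spectral series in hydrogen are named based on the final (lower) energy level:
- Lyman series: n_final = 1 (ultraviolet)
- Balmer series: n_final = 2 (visible/near-UV)
- Paschen series: n_final = 3 (infrared)
- Brackett series: n_final = 4 (infrared)
- Pfund series: n_final = 5 (far infrared)

Since this transition ends at n = 2, it belongs to the Balmer series.

For reference, this 14 → 2 line has photon energy
ΔE = 13.6057 eV × (1/2² - 1/14²) = 3.332008163 eV,
corresponding to wavelength λ = hc/ΔE = 1239.84 eV·nm / 3.332008163 eV = 372.09993 nm in the visible/near-UV region.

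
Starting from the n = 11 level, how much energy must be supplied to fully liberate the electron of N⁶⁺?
5.509746 eV

The ionization energy is the energy needed to remove the electron completely (n → ∞).

For a hydrogen-like ion with Z = 7, E_n = -13.6057 Z² / n² eV.

At n = 11: E_11 = -13.6057 × 7² / 11² = -5.509746281 eV
At n = ∞: E_∞ = 0 eV

Ionization energy = E_∞ - E_11 = 0 - (-5.509746281) = 5.509746281 eV
Ionization energy ≈ 5.509746 eV

This is also called the binding energy of the electron in state n = 11.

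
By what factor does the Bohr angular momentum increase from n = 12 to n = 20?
1.667

In the Bohr model, L_n = nℏ, so the ratio is purely the ratio of quantum numbers:

L_20/L_12 = 20ℏ / 12ℏ = 20/12 = 1.667

The angular momentum scales linearly with n.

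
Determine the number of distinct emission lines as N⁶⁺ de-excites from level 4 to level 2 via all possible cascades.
3

The electron can occupy levels n = 2, 3, ..., 4 during de-excitation — that is m = 4 - 2 + 1 = 3 distinct levels.

The number of distinct spectral lines equals the number of ways to choose 2 of these m levels (each pair gives one possible emission transition):

Number of lines = m(m-1)/2 = 3×2/2 = 3

These correspond to all possible transitions between the 3 levels:
4 → 3, 4 → 2, 3 → 2

Each transition produces a photon with a unique energy (and thus wavelength). This count does not depend on Z.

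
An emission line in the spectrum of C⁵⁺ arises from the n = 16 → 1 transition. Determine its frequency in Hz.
1.18e+17 Hz

First, find the transition energy:
E_16 = -13.6057 × 6² / 16² = -1.91330 eV
E_1 = -13.6057 × 6² / 1² = -489.80520 eV
|ΔE| = |E_1 - E_16| = 487.89190 eV

Convert to Joules: E = 487.89190 eV × (1.602177 × 10⁻¹⁹ J/eV) = 7.8169e-17 J

Using E = hf:
f = E/h = 7.8169e-17 J / (6.62607 × 10⁻³⁴ J·s)
f = 1.18e+17 Hz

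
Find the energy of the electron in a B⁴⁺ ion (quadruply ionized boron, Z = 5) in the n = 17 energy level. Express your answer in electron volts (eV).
-1.18 eV

The energy levels of a hydrogen-like atom are given by:
E_n = -13.6057 Z² / n² eV  (with Z = 5 for B⁴⁺)

For n = 17:
E_17 = -13.6057 × 5² / 17²
E_17 = -13.6057 × 25 / 289
E_17 = -1.18 eV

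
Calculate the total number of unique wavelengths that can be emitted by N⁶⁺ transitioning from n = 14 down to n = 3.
66

The electron can occupy levels n = 3, 4, ..., 14 during de-excitation — that is m = 14 - 3 + 1 = 12 distinct levels.

The number of distinct spectral lines equals the number of ways to choose 2 of these m levels (each pair gives one possible emission transition):

Number of lines = m(m-1)/2 = 12×11/2 = 66

These correspond to all possible transitions between the 12 levels:
14 → 13, 14 → 12, 14 → 11, 14 → 10, 14 → 9, 14 → 8, 14 → 7, 14 → 6...

Each transition produces a photon with a unique energy (and thus wavelength). This count does not depend on Z.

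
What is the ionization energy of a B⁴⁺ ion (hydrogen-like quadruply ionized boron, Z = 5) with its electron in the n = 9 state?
4.1993 eV

The ionization energy is the energy needed to remove the electron completely (n → ∞).

For a hydrogen-like ion with Z = 5, E_n = -13.6057 Z² / n² eV.

At n = 9: E_9 = -13.6057 × 5² / 9² = -4.1992901 eV
At n = ∞: E_∞ = 0 eV

Ionization energy = E_∞ - E_9 = 0 - (-4.1992901) = 4.1992901 eV
Ionization energy ≈ 4.1993 eV

This is also called the binding energy of the electron in state n = 9.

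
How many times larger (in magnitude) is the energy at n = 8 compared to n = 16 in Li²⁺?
4.000

Using E_n = -13.6057 Z² / n² eV with Z = 3:

E_8 = -13.6057 × 3² / 8² = -122.4513 / 64 = -1.913301563 eV
E_16 = -13.6057 × 3² / 16² = -122.4513 / 256 = -0.478325391 eV

The ratio is:
E_8/E_16 = (-1.913301563) / (-0.478325391)
E_8/E_16 = (-122.4513/64) / (-122.4513/256)
E_8/E_16 = 256/64
E_8/E_16 = 4.000
(Note: the Z² factors cancel in the ratio.)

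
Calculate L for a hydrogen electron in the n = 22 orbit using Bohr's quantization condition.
2.32e-33 J·s (or 22ℏ)

In the Bohr model, angular momentum is quantized:
L = nℏ

where ℏ = h/(2π) = 1.0546e-34 J·s

For n = 22:
L = 22 × 1.0546e-34 J·s
L = 2.32e-33 J·s

This can also be written as L = 22ℏ.
The angular momentum is an integer multiple of the reduced Planck constant.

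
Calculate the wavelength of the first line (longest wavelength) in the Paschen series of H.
1874.60256 nm

The longest wavelength corresponds to the smallest energy transition in the series.
The Paschen series has all transitions ending at n_f = 3.

For H, the first line (α-line) is the jump from n = 4 to n = 3:
E_4 = -13.6057 / 4² = -0.85035625000 eV
E_3 = -13.6057 / 3² = -1.51174444444 eV
ΔE = E_4 - E_3 = 0.66138819444 eV

λ = hc/E = 1239.84 eV·nm / 0.66138819444 eV
λ = 1874.60256 nm

This is the α-line of the Paschen series in H.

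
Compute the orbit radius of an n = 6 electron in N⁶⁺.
0.27215 nm (or 2.72148 Å)

The Bohr radius formula is:
r_n = n² a₀ / Z

where a₀ = 0.05291772 nm is the Bohr radius.

For N⁶⁺ (Z = 7) at n = 6:
r_6 = 6² × 0.05291772 nm / 7
r_6 = 36 × 0.05291772 nm / 7
r_6 = 1.905038 nm / 7
r_6 = 0.27215 nm

The electron orbits at approximately 0.27215 nm from the nucleus.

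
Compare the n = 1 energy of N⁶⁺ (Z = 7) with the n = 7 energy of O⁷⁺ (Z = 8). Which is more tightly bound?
N⁶⁺ at n = 1 (E = -666.6793 eV)

Using E_n = -13.6057 Z² / n² eV:

N⁶⁺ (Z = 7) at n = 1:
E = -13.6057 × 7² / 1² = -13.6057 × 49 / 1 = -666.6793000 eV

O⁷⁺ (Z = 8) at n = 7:
E = -13.6057 × 8² / 7² = -13.6057 × 64 / 49 = -17.7707102 eV

Since -666.6793000 eV < -17.7707102 eV,
N⁶⁺ at n = 1 is more tightly bound (requires more energy to ionize).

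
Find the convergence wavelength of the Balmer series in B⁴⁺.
14.58 nm

The series limit corresponds to the transition from n = ∞ to n = 2.
This is the highest energy (shortest wavelength) transition in the Balmer series.

E_∞ = 0 eV
E_2 = -13.6057 × 5² / 2² = -85.0356 eV

Energy at series limit:
ΔE = E_∞ - E_2 = 0 - (-85.0356) = 85.0356 eV
λ = hc/E = 1239.84 eV·nm / 85.0356 eV = 14.58 nm

This energy equals the ionization energy from the n = 2 state of B⁴⁺.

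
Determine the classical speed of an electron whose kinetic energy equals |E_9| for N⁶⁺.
1.7015e+06 m/s (or 0.567572% of c)

The binding energy at n = 9 for N⁶⁺ is:
E_9 = -13.6057 × 7²/9² = -8.23060864 eV
|E_9| = 8.23060864 eV

Convert to Joules:
KE = 8.23060864 eV × (1.602177 × 10⁻¹⁹ J/eV) = 1.318689e-18 J

Using KE = ½mv²:
v = √(2·KE/m_e)
v = √(2 × 1.318689e-18 J / 9.10938 × 10⁻³¹ kg)
v = 1.7015e+06 m/s

This is approximately 0.567572% the speed of light.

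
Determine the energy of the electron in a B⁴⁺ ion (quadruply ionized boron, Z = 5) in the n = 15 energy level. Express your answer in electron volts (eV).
-1.5117 eV

The energy levels of a hydrogen-like atom are given by:
E_n = -13.6057 Z² / n² eV  (with Z = 5 for B⁴⁺)

For n = 15:
E_15 = -13.6057 × 5² / 15²
E_15 = -13.6057 × 25 / 225
E_15 = -1.5117 eV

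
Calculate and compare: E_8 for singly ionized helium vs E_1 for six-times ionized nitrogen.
N⁶⁺ at n = 1 (E = -666.679300 eV)

Using E_n = -13.6057 Z² / n² eV:

He⁺ (Z = 2) at n = 8:
E = -13.6057 × 2² / 8² = -13.6057 × 4 / 64 = -0.850356250 eV

N⁶⁺ (Z = 7) at n = 1:
E = -13.6057 × 7² / 1² = -13.6057 × 49 / 1 = -666.679300000 eV

Since -666.679300000 eV < -0.850356250 eV,
N⁶⁺ at n = 1 is more tightly bound (requires more energy to ionize).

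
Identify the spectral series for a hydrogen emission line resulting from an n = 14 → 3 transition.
Paschen series

The spectral series in hydrogen are named based on the final (lower) energy level:
- Lyman series: n_final = 1 (ultraviolet)
- Balmer series: n_final = 2 (visible/near-UV)
- Paschen series: n_final = 3 (infrared)
- Brackett series: n_final = 4 (infrared)
- Pfund series: n_final = 5 (far infrared)

Since this transition ends at n = 3, it belongs to the Paschen series.

For reference, this 14 → 3 line has photon energy
ΔE = 13.6057 eV × (1/3² - 1/14²) = 1.442327608 eV,
corresponding to wavelength λ = hc/ΔE = 1239.84 eV·nm / 1.442327608 eV = 859.61053 nm in the infrared region.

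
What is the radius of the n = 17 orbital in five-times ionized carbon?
2.5489 nm (or 25.4887 Å)

The Bohr radius formula is:
r_n = n² a₀ / Z

where a₀ = 0.0529177 nm is the Bohr radius.

For C⁵⁺ (Z = 6) at n = 17:
r_17 = 17² × 0.0529177 nm / 6
r_17 = 289 × 0.0529177 nm / 6
r_17 = 15.29322 nm / 6
r_17 = 2.5489 nm

The electron orbits at approximately 2.5489 nm from the nucleus.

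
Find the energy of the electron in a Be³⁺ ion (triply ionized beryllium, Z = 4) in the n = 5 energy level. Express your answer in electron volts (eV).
-8.708 eV

The energy levels of a hydrogen-like atom are given by:
E_n = -13.6057 Z² / n² eV  (with Z = 4 for Be³⁺)

For n = 5:
E_5 = -13.6057 × 4² / 5²
E_5 = -13.6057 × 16 / 25
E_5 = -8.708 eV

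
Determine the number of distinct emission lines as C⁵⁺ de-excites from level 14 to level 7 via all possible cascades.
28

The electron can occupy levels n = 7, 8, ..., 14 during de-excitation — that is m = 14 - 7 + 1 = 8 distinct levels.

The number of distinct spectral lines equals the number of ways to choose 2 of these m levels (each pair gives one possible emission transition):

Number of lines = m(m-1)/2 = 8×7/2 = 28

These correspond to all possible transitions between the 8 levels:
14 → 13, 14 → 12, 14 → 11, 14 → 10, 14 → 9, 14 → 8, 14 → 7, 13 → 12...

Each transition produces a photon with a unique energy (and thus wavelength). This count does not depend on Z.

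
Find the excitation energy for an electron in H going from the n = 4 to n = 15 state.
0.79 eV

The energy levels of a hydrogen-like atom are E_n = -13.6057 eV / n².

Energy at n = 4: E_4 = -13.6057 / 4² = -0.85036 eV
Energy at n = 15: E_15 = -13.6057 / 15² = -0.06047 eV

The excitation energy is the difference:
ΔE = E_15 - E_4
ΔE = -0.06047 - (-0.85036)
ΔE = 0.79 eV

Since this is positive, energy must be absorbed (photon absorption).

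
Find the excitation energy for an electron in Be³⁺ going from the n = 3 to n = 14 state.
23.07724 eV

The energy levels of a hydrogen-like atom are E_n = -13.6057 Z² eV / n².

Energy at n = 3: E_3 = -13.6057 × 4² / 3² = -24.18791111 eV
Energy at n = 14: E_14 = -13.6057 × 4² / 14² = -1.11066939 eV

The excitation energy is the difference:
ΔE = E_14 - E_3
ΔE = -1.11066939 - (-24.18791111)
ΔE = 23.07724 eV

Since this is positive, energy must be absorbed (photon absorption).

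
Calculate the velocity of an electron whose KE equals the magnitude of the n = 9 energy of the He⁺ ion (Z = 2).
4.86e+05 m/s (or 0.162% of c)

The binding energy at n = 9 for He⁺ is:
E_9 = -13.6057 × 2²/9² = -0.671886 eV
|E_9| = 0.671886 eV

Convert to Joules:
KE = 0.671886 eV × (1.602177 × 10⁻¹⁹ J/eV) = 1.0765e-19 J

Using KE = ½mv²:
v = √(2·KE/m_e)
v = √(2 × 1.0765e-19 J / 9.10938 × 10⁻³¹ kg)
v = 4.86e+05 m/s

This is approximately 0.162% the speed of light.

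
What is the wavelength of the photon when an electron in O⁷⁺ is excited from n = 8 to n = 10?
253.13 nm

First, find the transition energy using E_n = -13.6057 Z² / n² eV:
E_8 = -13.6057 × 8² / 8² = -13.605700 eV
E_10 = -13.6057 × 8² / 10² = -8.707648 eV

Photon energy: |ΔE| = |E_10 - E_8| = 4.898052 eV

Convert to wavelength using E = hc/λ with hc = 1239.84 eV·nm:
λ = hc/E = 1239.84 eV·nm / 4.898052 eV
λ = 253.13 nm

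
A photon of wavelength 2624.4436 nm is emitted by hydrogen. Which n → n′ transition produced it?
n = 6 → n = 4

First, find the photon energy from the wavelength (hc = 1239.84 eV·nm):
E = hc/λ = 1239.84 eV·nm / 2624.4436 nm = 0.47242014 eV

The energy levels of hydrogen satisfy E_n = -13.6057 / n² eV, so an emission n_i → n_f releases
ΔE = 13.6057 × (1/n_f² − 1/n_i²) eV.

Setting ΔE equal to the photon energy:
1/n_f² − 1/n_i² = 0.47242014 / 13.6057 = 0.034722222

Since 1/n_i² must be positive, we need 1/n_f² > 0.034722222, i.e. n_f ≤ 5. For each allowed n_f, solve n_i = (1/n_f² − 0.034722222)^(−1/2) and check whether it is a whole number:
  n_f = 1: 1/n_i² = 1.000000000 − 0.034722222 = 0.965277778 → n_i = 1.018  (not an integer) ✗
  n_f = 2: 1/n_i² = 0.250000000 − 0.034722222 = 0.215277778 → n_i = 2.155  (not an integer) ✗
  n_f = 3: 1/n_i² = 0.111111111 − 0.034722222 = 0.076388889 → n_i = 3.618  (not an integer) ✗
  n_f = 4: 1/n_i² = 0.062500000 − 0.034722222 = 0.027777778 → n_i = 6.000  → integer, n_i = 6 ✓
  n_f = 5: 1/n_i² = 0.040000000 − 0.034722222 = 0.005277778 → n_i = 13.765  (not an integer) ✗

Only n_f = 4 gives an integer upper level, n_i = 6.

The transition is from n = 6 to n = 4 (emission).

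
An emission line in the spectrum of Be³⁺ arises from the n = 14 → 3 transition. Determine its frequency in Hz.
5.5801e+15 Hz

First, find the transition energy:
E_14 = -13.6057 × 4² / 14² = -1.1106694 eV
E_3 = -13.6057 × 4² / 3² = -24.1879111 eV
|ΔE| = |E_3 - E_14| = 23.0772417 eV

Convert to Joules: E = 23.0772417 eV × (1.602177 × 10⁻¹⁹ J/eV) = 3.697383e-18 J

Using E = hf:
f = E/h = 3.697383e-18 J / (6.62607 × 10⁻³⁴ J·s)
f = 5.5801e+15 Hz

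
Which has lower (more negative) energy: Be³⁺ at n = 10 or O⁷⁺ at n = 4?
O⁷⁺ at n = 4 (E = -54.4228 eV)

Using E_n = -13.6057 Z² / n² eV:

Be³⁺ (Z = 4) at n = 10:
E = -13.6057 × 4² / 10² = -13.6057 × 16 / 100 = -2.1769120 eV

O⁷⁺ (Z = 8) at n = 4:
E = -13.6057 × 8² / 4² = -13.6057 × 64 / 16 = -54.4228000 eV

Since -54.4228000 eV < -2.1769120 eV,
O⁷⁺ at n = 4 is more tightly bound (requires more energy to ionize).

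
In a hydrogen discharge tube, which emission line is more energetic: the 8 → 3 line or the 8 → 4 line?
8 → 3

Calculate the energy for each transition:

Transition 8 → 3:
ΔE₁ = |E_3 - E_8| = |-13.6057/3² - (-13.6057/8²)|
ΔE₁ = |-1.5117444444 - (-0.2125890625)| = 1.2991554 eV

Transition 8 → 4:
ΔE₂ = |E_4 - E_8| = |-13.6057/4² - (-13.6057/8²)|
ΔE₂ = |-0.8503562500 - (-0.2125890625)| = 0.6377672 eV

Since 1.2991554 eV > 0.6377672 eV, the transition 8 → 3 emits the more energetic photon.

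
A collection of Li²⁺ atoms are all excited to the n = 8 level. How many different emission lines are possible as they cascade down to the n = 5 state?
6

The electron can occupy levels n = 5, 6, ..., 8 during de-excitation — that is m = 8 - 5 + 1 = 4 distinct levels.

The number of distinct spectral lines equals the number of ways to choose 2 of these m levels (each pair gives one possible emission transition):

Number of lines = m(m-1)/2 = 4×3/2 = 6

These correspond to all possible transitions between the 4 levels:
8 → 7, 8 → 6, 8 → 5, 7 → 6, 7 → 5, 6 → 5

Each transition produces a photon with a unique energy (and thus wavelength). This count does not depend on Z.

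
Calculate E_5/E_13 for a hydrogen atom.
6.7600

Using E_n = -13.6057 Z² / n² eV with Z = 1:

E_5 = -13.6057 / 5² = -13.6057 / 25 = -0.5442280000 eV
E_13 = -13.6057 / 13² = -13.6057 / 169 = -0.0805071006 eV

The ratio is:
E_5/E_13 = (-0.5442280000) / (-0.0805071006)
E_5/E_13 = (-13.6057/25) / (-13.6057/169)
E_5/E_13 = 169/25
E_5/E_13 = 6.7600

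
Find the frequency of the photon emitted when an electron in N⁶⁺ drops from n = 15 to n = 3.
1.72e+16 Hz

First, find the transition energy:
E_15 = -13.6057 × 7² / 15² = -2.9630191 eV
E_3 = -13.6057 × 7² / 3² = -74.0754778 eV
|ΔE| = |E_3 - E_15| = 71.1124587 eV

Convert to Joules: E = 71.1124587 eV × (1.602177 × 10⁻¹⁹ J/eV) = 1.1393e-17 J

Using E = hf:
f = E/h = 1.1393e-17 J / (6.62607 × 10⁻³⁴ J·s)
f = 1.72e+16 Hz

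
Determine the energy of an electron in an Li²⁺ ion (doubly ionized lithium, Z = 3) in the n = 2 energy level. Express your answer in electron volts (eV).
-30.6128 eV

The energy levels of a hydrogen-like atom are given by:
E_n = -13.6057 Z² / n² eV  (with Z = 3 for Li²⁺)

For n = 2:
E_2 = -13.6057 × 3² / 2²
E_2 = -13.6057 × 9 / 4
E_2 = -30.6128 eV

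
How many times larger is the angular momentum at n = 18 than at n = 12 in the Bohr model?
1.50

In the Bohr model, L_n = nℏ, so the ratio is purely the ratio of quantum numbers:

L_18/L_12 = 18ℏ / 12ℏ = 18/12 = 1.50

The angular momentum scales linearly with n.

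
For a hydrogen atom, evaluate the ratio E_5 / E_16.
10.24

Using E_n = -13.6057 Z² / n² eV with Z = 1:

E_5 = -13.6057 / 5² = -13.6057 / 25 = -0.54422800 eV
E_16 = -13.6057 / 16² = -13.6057 / 256 = -0.05314727 eV

The ratio is:
E_5/E_16 = (-0.54422800) / (-0.05314727)
E_5/E_16 = (-13.6057/25) / (-13.6057/256)
E_5/E_16 = 256/25
E_5/E_16 = 10.24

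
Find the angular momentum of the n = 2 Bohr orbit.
2.109e-34 J·s (or 2ℏ)

In the Bohr model, angular momentum is quantized:
L = nℏ

where ℏ = h/(2π) = 1.05457e-34 J·s

For n = 2:
L = 2 × 1.05457e-34 J·s
L = 2.109e-34 J·s

This can also be written as L = 2ℏ.
The angular momentum is an integer multiple of the reduced Planck constant.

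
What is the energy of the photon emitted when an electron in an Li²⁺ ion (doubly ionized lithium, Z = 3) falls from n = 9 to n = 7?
0.987 eV

The energy levels are E_n = -13.6057 Z² eV / n².

Energy at n = 9: E_9 = -13.6057 × 3² / 9² = -1.511744 eV
Energy at n = 7: E_7 = -13.6057 × 3² / 7² = -2.499006 eV

For emission (electron falling to lower state), the photon energy is:
E_photon = E_9 - E_7 = |-1.511744 - (-2.499006)|
E_photon = 0.987 eV

This energy is carried away by the emitted photon.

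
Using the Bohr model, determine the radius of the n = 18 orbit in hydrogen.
17.1453 nm (or 171.4533 Å)

The Bohr radius formula is:
r_n = n² a₀ / Z

where a₀ = 0.0529177 nm is the Bohr radius.

For H (Z = 1) at n = 18:
r_18 = 18² × 0.0529177 nm / 1
r_18 = 324 × 0.0529177 nm / 1
r_18 = 17.14533 nm / 1
r_18 = 17.1453 nm

The electron orbits at approximately 17.1453 nm from the nucleus.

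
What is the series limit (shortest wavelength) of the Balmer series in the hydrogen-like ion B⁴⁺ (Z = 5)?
14.58 nm

The series limit corresponds to the transition from n = ∞ to n = 2.
This is the highest energy (shortest wavelength) transition in the Balmer series.

E_∞ = 0 eV
E_2 = -13.6057 × 5² / 2² = -85.0356 eV

Energy at series limit:
ΔE = E_∞ - E_2 = 0 - (-85.0356) = 85.0356 eV
λ = hc/E = 1239.84 eV·nm / 85.0356 eV = 14.58 nm

This energy equals the ionization energy from the n = 2 state of B⁴⁺.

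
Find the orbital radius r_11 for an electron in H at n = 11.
6.4030 nm (or 64.0304 Å)

The Bohr radius formula is:
r_n = n² a₀ / Z

where a₀ = 0.0529177 nm is the Bohr radius.

For H (Z = 1) at n = 11:
r_11 = 11² × 0.0529177 nm / 1
r_11 = 121 × 0.0529177 nm / 1
r_11 = 6.40304 nm / 1
r_11 = 6.4030 nm

The electron orbits at approximately 6.4030 nm from the nucleus.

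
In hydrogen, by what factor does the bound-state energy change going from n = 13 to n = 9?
2.0864

Using E_n = -13.6057 Z² / n² eV with Z = 1:

E_9 = -13.6057 / 9² = -13.6057 / 81 = -0.1679716049 eV
E_13 = -13.6057 / 13² = -13.6057 / 169 = -0.0805071006 eV

The ratio is:
E_9/E_13 = (-0.1679716049) / (-0.0805071006)
E_9/E_13 = (-13.6057/81) / (-13.6057/169)
E_9/E_13 = 169/81
E_9/E_13 = 2.0864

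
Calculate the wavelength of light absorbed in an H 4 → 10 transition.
1735.74 nm

First, find the transition energy using E_n = -13.6057 / n² eV:
E_4 = -13.6057 / 4² = -0.85035625 eV
E_10 = -13.6057 / 10² = -0.13605700 eV

Photon energy: |ΔE| = |E_10 - E_4| = 0.71429925 eV

Convert to wavelength using E = hc/λ with hc = 1239.84 eV·nm:
λ = hc/E = 1239.84 eV·nm / 0.71429925 eV
λ = 1735.74 nm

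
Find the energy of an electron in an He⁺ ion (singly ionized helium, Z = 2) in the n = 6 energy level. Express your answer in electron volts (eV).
-1.512 eV

The energy levels of a hydrogen-like atom are given by:
E_n = -13.6057 Z² / n² eV  (with Z = 2 for He⁺)

For n = 6:
E_6 = -13.6057 × 2² / 6²
E_6 = -13.6057 × 4 / 36
E_6 = -1.512 eV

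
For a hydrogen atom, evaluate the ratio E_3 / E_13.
18.778

Using E_n = -13.6057 Z² / n² eV with Z = 1:

E_3 = -13.6057 / 3² = -13.6057 / 9 = -1.511744444 eV
E_13 = -13.6057 / 13² = -13.6057 / 169 = -0.080507101 eV

The ratio is:
E_3/E_13 = (-1.511744444) / (-0.080507101)
E_3/E_13 = (-13.6057/9) / (-13.6057/169)
E_3/E_13 = 169/9
E_3/E_13 = 18.778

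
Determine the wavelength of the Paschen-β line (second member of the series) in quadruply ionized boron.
51.258664 nm

The lines of a series are numbered from the longest wavelength (smallest ΔE) outward; the second line is the transition from n = n_f + 2 to n_f.
The Paschen series has all transitions ending at n_f = 3.

For B⁴⁺ (Z = 5), the second line (β-line) is the jump from n = 5 to n = 3:
E_5 = -13.6057 × 5² / 5² = -13.60570000 eV
E_3 = -13.6057 × 5² / 3² = -37.79361111 eV
ΔE = E_5 - E_3 = 24.18791111 eV

λ = hc/E = 1239.84 eV·nm / 24.18791111 eV
λ = 51.258664 nm

This is the β-line of the Paschen series in B⁴⁺.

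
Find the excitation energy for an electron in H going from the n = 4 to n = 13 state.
0.7698 eV

The energy levels of a hydrogen-like atom are E_n = -13.6057 eV / n².

Energy at n = 4: E_4 = -13.6057 / 4² = -0.8503563 eV
Energy at n = 13: E_13 = -13.6057 / 13² = -0.0805071 eV

The excitation energy is the difference:
ΔE = E_13 - E_4
ΔE = -0.0805071 - (-0.8503563)
ΔE = 0.7698 eV

Since this is positive, energy must be absorbed (photon absorption).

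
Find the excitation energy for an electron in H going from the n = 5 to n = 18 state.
0.50 eV

The energy levels of a hydrogen-like atom are E_n = -13.6057 eV / n².

Energy at n = 5: E_5 = -13.6057 / 5² = -0.54423 eV
Energy at n = 18: E_18 = -13.6057 / 18² = -0.04199 eV

The excitation energy is the difference:
ΔE = E_18 - E_5
ΔE = -0.04199 - (-0.54423)
ΔE = 0.50 eV

Since this is positive, energy must be absorbed (photon absorption).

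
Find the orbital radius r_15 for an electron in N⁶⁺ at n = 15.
1.7009 nm (or 17.0093 Å)

The Bohr radius formula is:
r_n = n² a₀ / Z

where a₀ = 0.0529177 nm is the Bohr radius.

For N⁶⁺ (Z = 7) at n = 15:
r_15 = 15² × 0.0529177 nm / 7
r_15 = 225 × 0.0529177 nm / 7
r_15 = 11.90648 nm / 7
r_15 = 1.7009 nm

The electron orbits at approximately 1.7009 nm from the nucleus.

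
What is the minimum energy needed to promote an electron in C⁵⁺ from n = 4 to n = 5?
11.02062 eV

The energy levels of a hydrogen-like atom are E_n = -13.6057 Z² eV / n².

Energy at n = 4: E_4 = -13.6057 × 6² / 4² = -30.61282500 eV
Energy at n = 5: E_5 = -13.6057 × 6² / 5² = -19.59220800 eV

The excitation energy is the difference:
ΔE = E_5 - E_4
ΔE = -19.59220800 - (-30.61282500)
ΔE = 11.02062 eV

Since this is positive, energy must be absorbed (photon absorption).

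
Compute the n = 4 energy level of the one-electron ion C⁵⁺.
-30.61 eV

For hydrogen-like ions, the energy levels scale with Z²:
E_n = -13.6057 Z² / n² eV

For C⁵⁺ (Z = 6) at n = 4:
E_4 = -13.6057 × 6² / 4²
E_4 = -13.6057 × 36 / 16
E_4 = -489.8052 / 16
E_4 = -30.61 eV

The energy is 36 times more negative than hydrogen at the same n due to the stronger nuclear charge.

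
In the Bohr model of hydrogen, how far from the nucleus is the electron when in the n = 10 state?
5.291772 nm (or 52.917721 Å)

The Bohr radius formula is:
r_n = n² a₀ / Z

where a₀ = 0.052917721 nm is the Bohr radius.

For H (Z = 1) at n = 10:
r_10 = 10² × 0.052917721 nm / 1
r_10 = 100 × 0.052917721 nm / 1
r_10 = 5.2917721 nm / 1
r_10 = 5.291772 nm

The electron orbits at approximately 5.291772 nm from the nucleus.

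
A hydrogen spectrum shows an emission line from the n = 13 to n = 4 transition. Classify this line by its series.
Brackett series

The spectral series in hydrogen are named based on the final (lower) energy level:
- Lyman series: n_final = 1 (ultraviolet)
- Balmer series: n_final = 2 (visible/near-UV)
- Paschen series: n_final = 3 (infrared)
- Brackett series: n_final = 4 (infrared)
- Pfund series: n_final = 5 (far infrared)

Since this transition ends at n = 4, it belongs to the Brackett series.

For reference, this 13 → 4 line has photon energy
ΔE = 13.6057 eV × (1/4² - 1/13²) = 0.76984914941 eV,
corresponding to wavelength λ = hc/ΔE = 1239.84 eV·nm / 0.76984914941 eV = 1610.49733 nm in the infrared region.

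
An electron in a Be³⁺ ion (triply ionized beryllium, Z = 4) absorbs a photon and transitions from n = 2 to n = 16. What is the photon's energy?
53.57244 eV

The energy levels of a hydrogen-like atom are E_n = -13.6057 Z² eV / n².

Energy at n = 2: E_2 = -13.6057 × 4² / 2² = -54.42280000 eV
Energy at n = 16: E_16 = -13.6057 × 4² / 16² = -0.85035625 eV

The excitation energy is the difference:
ΔE = E_16 - E_2
ΔE = -0.85035625 - (-54.42280000)
ΔE = 53.57244 eV

Since this is positive, energy must be absorbed (photon absorption).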